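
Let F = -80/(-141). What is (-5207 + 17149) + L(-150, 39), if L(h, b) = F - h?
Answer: 1705052/141 ≈ 12093.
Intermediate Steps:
F = 80/141 (F = -80*(-1/141) = 80/141 ≈ 0.56738)
L(h, b) = 80/141 - h
(-5207 + 17149) + L(-150, 39) = (-5207 + 17149) + (80/141 - 1*(-150)) = 11942 + (80/141 + 150) = 11942 + 21230/141 = 1705052/141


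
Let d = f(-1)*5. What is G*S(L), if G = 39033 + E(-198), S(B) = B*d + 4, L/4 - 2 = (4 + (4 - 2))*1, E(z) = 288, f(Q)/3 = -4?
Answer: -75339036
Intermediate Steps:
f(Q) = -12 (f(Q) = 3*(-4) = -12)
d = -60 (d = -12*5 = -60)
L = 32 (L = 8 + 4*((4 + (4 - 2))*1) = 8 + 4*((4 + 2)*1) = 8 + 4*(6*1) = 8 + 4*6 = 8 + 24 = 32)
S(B) = 4 - 60*B (S(B) = B*(-60) + 4 = -60*B + 4 = 4 - 60*B)
G = 39321 (G = 39033 + 288 = 39321)
G*S(L) = 39321*(4 - 60*32) = 39321*(4 - 1920) = 39321*(-1916) = -75339036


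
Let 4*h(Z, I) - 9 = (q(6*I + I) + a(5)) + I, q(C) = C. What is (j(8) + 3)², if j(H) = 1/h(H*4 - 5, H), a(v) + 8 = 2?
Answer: 42025/4489 ≈ 9.3618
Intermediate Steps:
a(v) = -6 (a(v) = -8 + 2 = -6)
h(Z, I) = ¾ + 2*I (h(Z, I) = 9/4 + (((6*I + I) - 6) + I)/4 = 9/4 + ((7*I - 6) + I)/4 = 9/4 + ((-6 + 7*I) + I)/4 = 9/4 + (-6 + 8*I)/4 = 9/4 + (-3/2 + 2*I) = ¾ + 2*I)
j(H) = 1/(¾ + 2*H)
(j(8) + 3)² = (4/(3 + 8*8) + 3)² = (4/(3 + 64) + 3)² = (4/67 + 3)² = (205/67)² = 42025/4489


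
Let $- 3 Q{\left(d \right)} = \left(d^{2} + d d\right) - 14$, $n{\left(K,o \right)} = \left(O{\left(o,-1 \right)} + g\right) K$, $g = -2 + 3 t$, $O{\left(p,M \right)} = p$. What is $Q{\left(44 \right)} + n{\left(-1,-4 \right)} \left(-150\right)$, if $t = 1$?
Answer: $-1736$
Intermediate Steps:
$g = 1$ ($g = -2 + 3 \cdot 1 = -2 + 3 = 1$)
$n{\left(K,o \right)} = K \left(1 + o\right)$ ($n{\left(K,o \right)} = \left(o + 1\right) K = \left(1 + o\right) K = K \left(1 + o\right)$)
$Q{\left(d \right)} = \frac{14}{3} - \frac{2 d^{2}}{3}$ ($Q{\left(d \right)} = - \frac{\left(d^{2} + d d\right) - 14}{3} = - \frac{\left(d^{2} + d^{2}\right) - 14}{3} = - \frac{2 d^{2} - 14}{3} = - \frac{-14 + 2 d^{2}}{3} = \frac{14}{3} - \frac{2 d^{2}}{3}$)
$Q{\left(44 \right)} + n{\left(-1,-4 \right)} \left(-150\right) = \left(\frac{14}{3} - \frac{2 \cdot 44^{2}}{3}\right) + - (1 - 4) \left(-150\right) = \left(\frac{14}{3} - \frac{3872}{3}\right) + \left(-1\right) \left(-3\right) \left(-150\right) = \left(\frac{14}{3} - \frac{3872}{3}\right) + 3 \left(-150\right) = -1286 - 450 = -1736$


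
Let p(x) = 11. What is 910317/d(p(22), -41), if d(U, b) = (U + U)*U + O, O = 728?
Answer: 910317/970 ≈ 938.47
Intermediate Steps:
d(U, b) = 728 + 2*U**2 (d(U, b) = (U + U)*U + 728 = (2*U)*U + 728 = 2*U**2 + 728 = 728 + 2*U**2)
910317/d(p(22), -41) = 910317/(728 + 2*11**2) = 910317/(728 + 2*121) = 910317/(728 + 242) = 910317/970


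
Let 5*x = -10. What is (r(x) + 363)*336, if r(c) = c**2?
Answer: 123312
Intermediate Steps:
x = -2 (x = (1/5)*(-10) = -2)
(r(x) + 363)*336 = ((-2)**2 + 363)*336 = (4 + 363)*336 = 367*336 = 123312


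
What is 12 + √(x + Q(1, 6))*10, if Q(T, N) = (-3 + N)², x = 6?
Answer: 12 + 10*√15 ≈ 50.730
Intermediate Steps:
12 + √(x + Q(1, 6))*10 = 12 + √(6 + (-3 + 6)²)*10 = 12 + √(6 + 3²)*10 = 12 + √(6 + 9)*10 = 12 + √15*10 = 12 + 10*√15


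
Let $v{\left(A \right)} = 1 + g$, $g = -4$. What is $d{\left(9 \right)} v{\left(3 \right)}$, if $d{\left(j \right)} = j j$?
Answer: $-243$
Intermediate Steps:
$d{\left(j \right)} = j^{2}$
$v{\left(A \right)} = -3$ ($v{\left(A \right)} = 1 - 4 = -3$)
$d{\left(9 \right)} v{\left(3 \right)} = 9^{2} \left(-3\right) = 81 \left(-3\right) = -243$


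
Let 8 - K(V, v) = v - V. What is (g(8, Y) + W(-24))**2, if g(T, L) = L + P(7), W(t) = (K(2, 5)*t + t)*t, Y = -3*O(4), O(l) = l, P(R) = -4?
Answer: 11833600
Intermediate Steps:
K(V, v) = 8 + V - v (K(V, v) = 8 - (v - V) = 8 + (V - v) = 8 + V - v)
Y = -12 (Y = -3*4 = -12)
W(t) = 6*t**2 (W(t) = ((8 + 2 - 1*5)*t + t)*t = ((8 + 2 - 5)*t + t)*t = (5*t + t)*t = (6*t)*t = 6*t**2)
g(T, L) = -4 + L (g(T, L) = L - 4 = -4 + L)
(g(8, Y) + W(-24))**2 = ((-4 - 12) + 6*(-24)**2)**2 = (-16 + 6*576)**2 = (-16 + 3456)**2 = 3440**2 = 11833600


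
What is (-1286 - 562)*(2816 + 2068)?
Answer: -9025632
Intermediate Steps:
(-1286 - 562)*(2816 + 2068) = -1848*4884 = -9025632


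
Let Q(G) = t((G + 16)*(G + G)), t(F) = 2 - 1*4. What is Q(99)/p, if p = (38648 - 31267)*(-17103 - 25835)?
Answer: 1/158462689 ≈ 6.3106e-9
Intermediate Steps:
t(F) = -2 (t(F) = 2 - 4 = -2)
Q(G) = -2
p = -316925378 (p = 7381*(-42938) = -316925378)
Q(99)/p = -2/(-316925378) = -2*(-1/316925378) = 1/158462689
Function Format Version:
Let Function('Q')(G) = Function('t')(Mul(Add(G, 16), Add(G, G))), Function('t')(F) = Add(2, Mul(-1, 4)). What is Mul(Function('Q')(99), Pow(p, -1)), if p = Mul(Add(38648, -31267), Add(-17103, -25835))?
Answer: Rational(1, 158462689) ≈ 6.3106e-9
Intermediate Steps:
Function('t')(F) = -2 (Function('t')(F) = Add(2, -4) = -2)
Function('Q')(G) = -2
p = -316925378 (p = Mul(7381, -42938) = -316925378)
Mul(Function('Q')(99), Pow(p, -1)) = Mul(-2, Pow(-316925378, -1)) = Mul(-2, Rational(-1, 316925378)) = Rational(1, 158462689)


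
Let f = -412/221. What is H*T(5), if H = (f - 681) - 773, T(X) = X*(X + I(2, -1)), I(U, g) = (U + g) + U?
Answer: -12869840/221 ≈ -58235.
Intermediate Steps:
f = -412/221 (f = -412*1/221 = -412/221 ≈ -1.8643)
I(U, g) = g + 2*U
T(X) = X*(3 + X) (T(X) = X*(X + (-1 + 2*2)) = X*(X + (-1 + 4)) = X*(X + 3) = X*(3 + X))
H = -321746/221 (H = (-412/221 - 681) - 773 = -150913/221 - 773 = -321746/221 ≈ -1455.9)
H*T(5) = -1608730*(3 + 5)/221 = -1608730*8/221 = -321746/221*40 = -12869840/221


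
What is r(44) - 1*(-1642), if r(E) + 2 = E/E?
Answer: 1641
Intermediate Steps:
r(E) = -1 (r(E) = -2 + E/E = -2 + 1 = -1)
r(44) - 1*(-1642) = -1 - 1*(-1642) = -1 + 1642 = 1641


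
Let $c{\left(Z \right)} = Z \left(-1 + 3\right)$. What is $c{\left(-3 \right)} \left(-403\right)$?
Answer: $2418$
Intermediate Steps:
$c{\left(Z \right)} = 2 Z$ ($c{\left(Z \right)} = Z 2 = 2 Z$)
$c{\left(-3 \right)} \left(-403\right) = 2 \left(-3\right) \left(-403\right) = \left(-6\right) \left(-403\right) = 2418$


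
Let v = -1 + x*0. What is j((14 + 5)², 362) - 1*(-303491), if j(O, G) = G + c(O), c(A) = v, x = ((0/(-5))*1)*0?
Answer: 303852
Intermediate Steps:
x = 0 (x = ((0*(-⅕))*1)*0 = (0*1)*0 = 0*0 = 0)
v = -1 (v = -1 + 0*0 = -1 + 0 = -1)
c(A) = -1
j(O, G) = -1 + G (j(O, G) = G - 1 = -1 + G)
j((14 + 5)², 362) - 1*(-303491) = (-1 + 362) - 1*(-303491) = 361 + 303491 = 303852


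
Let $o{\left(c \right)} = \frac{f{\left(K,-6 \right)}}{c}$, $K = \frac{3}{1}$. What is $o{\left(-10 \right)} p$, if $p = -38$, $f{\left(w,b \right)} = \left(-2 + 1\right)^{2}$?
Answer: $\frac{19}{5} \approx 3.8$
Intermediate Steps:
$K = 3$ ($K = 3 \cdot 1 = 3$)
$f{\left(w,b \right)} = 1$ ($f{\left(w,b \right)} = \left(-1\right)^{2} = 1$)
$o{\left(c \right)} = \frac{1}{c}$ ($o{\left(c \right)} = 1 \frac{1}{c} = \frac{1}{c}$)
$o{\left(-10 \right)} p = \frac{1}{-10} \left(-38\right) = \left(- \frac{1}{10}\right) \left(-38\right) = \frac{19}{5}$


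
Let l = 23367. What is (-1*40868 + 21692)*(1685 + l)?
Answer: -480397152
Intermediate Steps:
(-1*40868 + 21692)*(1685 + l) = (-1*40868 + 21692)*(1685 + 23367) = (-40868 + 21692)*25052 = -19176*25052 = -480397152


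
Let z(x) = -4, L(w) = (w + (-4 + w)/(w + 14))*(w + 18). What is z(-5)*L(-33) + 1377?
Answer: -9237/19 ≈ -486.16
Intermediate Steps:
L(w) = (18 + w)*(w + (-4 + w)/(14 + w)) (L(w) = (w + (-4 + w)/(14 + w))*(18 + w) = (18 + w)*(w + (-4 + w)/(14 + w)))
z(-5)*L(-33) + 1377 = -4*(-72 + (-33)³ + 33*(-33)² + 266*(-33))/(14 - 33) + 1377 = -4*(-72 - 35937 + 33*1089 - 8778)/(-19) + 1377 = -(-4)*(-72 - 35937 + 35937 - 8778)/19 + 1377 = -(-4)*(-8850)/19 + 1377 = -4*8850/19 + 1377 = -35400/19 + 1377 = -9237/19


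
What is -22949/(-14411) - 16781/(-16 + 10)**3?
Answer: 246787975/3112776 ≈ 79.282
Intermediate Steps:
-22949/(-14411) - 16781/(-16 + 10)**3 = -22949*(-1/14411) - 16781/((-6)**3) = 22949/14411 - 16781/(-216) = 22949/14411 - 16781*(-1/216) = 22949/14411 + 16781/216 = 246787975/3112776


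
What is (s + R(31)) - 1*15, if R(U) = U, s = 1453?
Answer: 1469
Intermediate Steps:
(s + R(31)) - 1*15 = (1453 + 31) - 1*15 = 1484 - 15 = 1469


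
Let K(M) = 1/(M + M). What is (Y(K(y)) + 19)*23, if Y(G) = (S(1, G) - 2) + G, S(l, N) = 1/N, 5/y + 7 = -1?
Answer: 6877/20 ≈ 343.85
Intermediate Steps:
y = -5/8 (y = 5/(-7 - 1) = 5/(-8) = 5*(-⅛) = -5/8 ≈ -0.62500)
S(l, N) = 1/N
K(M) = 1/(2*M)
Y(G) = -2 + G + 1/G (Y(G) = (1/G - 2) + G = (-2 + 1/G) + G = -2 + G + 1/G)
(Y(K(y)) + 19)*23 = ((-2 + 1/(2*(-5/8)) + 1/(1/(2*(-5/8)))) + 19)*23 = ((-2 + (½)*(-8/5) + 1/((½)*(-8/5))) + 19)*23 = ((-2 - ⅘ + 1/(-⅘)) + 19)*23 = ((-2 - ⅘ - 5/4) + 19)*23 = (-81/20 + 19)*23 = (299/20)*23 = 6877/20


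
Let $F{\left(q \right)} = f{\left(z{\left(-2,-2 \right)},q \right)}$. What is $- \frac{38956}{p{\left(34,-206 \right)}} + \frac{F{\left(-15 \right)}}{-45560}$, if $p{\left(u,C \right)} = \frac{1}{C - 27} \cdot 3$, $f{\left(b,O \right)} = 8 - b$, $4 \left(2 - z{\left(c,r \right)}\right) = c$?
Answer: $\frac{827073277727}{273360} \approx 3.0256 \cdot 10^{6}$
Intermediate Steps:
$z{\left(c,r \right)} = 2 - \frac{c}{4}$
$F{\left(q \right)} = \frac{11}{2}$ ($F{\left(q \right)} = 8 - \left(2 - - \frac{1}{2}\right) = 8 - \left(2 + \frac{1}{2}\right) = 8 - \frac{5}{2} = \frac{11}{2}$)
$p{\left(u,C \right)} = \frac{3}{-27 + C}$ ($p{\left(u,C \right)} = \frac{1}{-27 + C} 3 = \frac{3}{-27 + C}$)
$- \frac{38956}{p{\left(34,-206 \right)}} + \frac{F{\left(-15 \right)}}{-45560} = - \frac{38956}{3 \frac{1}{-27 - 206}} + \frac{11}{2 \left(-45560\right)} = - \frac{38956}{3 \frac{1}{-233}} + \frac{11}{2} \left(- \frac{1}{45560}\right) = - \frac{38956}{3 \left(- \frac{1}{233}\right)} - \frac{11}{91120} = - \frac{38956}{- \frac{3}{233}} - \frac{11}{91120} = \left(-38956\right) \left(- \frac{233}{3}\right) - \frac{11}{91120} = \frac{9076748}{3} - \frac{11}{91120} = \frac{827073277727}{273360}$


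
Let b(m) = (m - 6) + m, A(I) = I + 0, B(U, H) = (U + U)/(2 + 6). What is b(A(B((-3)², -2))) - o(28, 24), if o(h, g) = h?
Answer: -59/2 ≈ -29.500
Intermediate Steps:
B(U, H) = U/4 (B(U, H) = (2*U)/8 = (2*U)*(⅛) = U/4)
A(I) = I
b(m) = -6 + 2*m (b(m) = (-6 + m) + m = -6 + 2*m)
b(A(B((-3)², -2))) - o(28, 24) = (-6 + 2*((¼)*(-3)²)) - 1*28 = (-6 + 2*((¼)*9)) - 28 = (-6 + 2*(9/4)) - 28 = (-6 + 9/2) - 28 = -3/2 - 28 = -59/2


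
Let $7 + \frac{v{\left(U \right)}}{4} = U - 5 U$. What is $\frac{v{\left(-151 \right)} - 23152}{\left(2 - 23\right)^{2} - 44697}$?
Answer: $\frac{5191}{11064} \approx 0.46918$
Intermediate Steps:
$v{\left(U \right)} = -28 - 16 U$ ($v{\left(U \right)} = -28 + 4 \left(U - 5 U\right) = -28 + 4 \left(- 4 U\right) = -28 - 16 U$)
$\frac{v{\left(-151 \right)} - 23152}{\left(2 - 23\right)^{2} - 44697} = \frac{\left(-28 - -2416\right) - 23152}{\left(2 - 23\right)^{2} - 44697} = \frac{\left(-28 + 2416\right) - 23152}{\left(-21\right)^{2} - 44697} = \frac{2388 - 23152}{441 - 44697} = - \frac{20764}{-44256} = \left(-20764\right) \left(- \frac{1}{44256}\right) = \frac{5191}{11064}$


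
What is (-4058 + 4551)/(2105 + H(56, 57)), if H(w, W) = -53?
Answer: 493/2052 ≈ 0.24025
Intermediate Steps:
(-4058 + 4551)/(2105 + H(56, 57)) = (-4058 + 4551)/(2105 - 53) = 493/2052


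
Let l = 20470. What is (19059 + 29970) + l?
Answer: 69499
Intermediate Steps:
(19059 + 29970) + l = (19059 + 29970) + 20470 = 49029 + 20470 = 69499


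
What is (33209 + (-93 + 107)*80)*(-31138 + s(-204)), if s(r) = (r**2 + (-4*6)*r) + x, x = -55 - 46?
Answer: 524306817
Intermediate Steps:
x = -101
s(r) = -101 + r**2 - 24*r (s(r) = (r**2 + (-4*6)*r) - 101 = (r**2 - 24*r) - 101 = -101 + r**2 - 24*r)
(33209 + (-93 + 107)*80)*(-31138 + s(-204)) = (33209 + (-93 + 107)*80)*(-31138 + (-101 + (-204)**2 - 24*(-204))) = (33209 + 14*80)*(-31138 + (-101 + 41616 + 4896)) = (33209 + 1120)*(-31138 + 46411) = 34329*15273 = 524306817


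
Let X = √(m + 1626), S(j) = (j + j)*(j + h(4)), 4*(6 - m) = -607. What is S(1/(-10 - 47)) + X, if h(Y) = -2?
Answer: 230/3249 + √7135/2 ≈ 42.305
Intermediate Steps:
m = 631/4 (m = 6 - ¼*(-607) = 6 + 607/4 = 631/4 ≈ 157.75)
S(j) = 2*j*(-2 + j) (S(j) = (j + j)*(j - 2) = (2*j)*(-2 + j) = 2*j*(-2 + j))
X = √7135/2 (X = √(631/4 + 1626) = √(7135/4) = √7135/2 ≈ 42.234)
S(1/(-10 - 47)) + X = 2*(-2 + 1/(-10 - 47))/(-10 - 47) + √7135/2 = 2*(-2 + 1/(-57))/(-57) + √7135/2 = 2*(-1/57)*(-2 - 1/57) + √7135/2 = 2*(-1/57)*(-115/57) + √7135/2 = 230/3249 + √7135/2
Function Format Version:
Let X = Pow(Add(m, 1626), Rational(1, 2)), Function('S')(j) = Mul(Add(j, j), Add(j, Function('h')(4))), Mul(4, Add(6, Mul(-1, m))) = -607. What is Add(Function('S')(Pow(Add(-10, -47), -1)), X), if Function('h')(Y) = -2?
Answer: Add(Rational(230, 3249), Mul(Rational(1, 2), Pow(7135, Rational(1, 2)))) ≈ 42.305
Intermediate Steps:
m = Rational(631, 4) (m = Add(6, Mul(Rational(-1, 4), -607)) = Add(6, Rational(607, 4)) = Rational(631, 4) ≈ 157.75)
Function('S')(j) = Mul(2, j, Add(-2, j)) (Function('S')(j) = Mul(Add(j, j), Add(j, -2)) = Mul(Mul(2, j), Add(-2, j)) = Mul(2, j, Add(-2, j)))
X = Mul(Rational(1, 2), Pow(7135, Rational(1, 2))) (X = Pow(Add(Rational(631, 4), 1626), Rational(1, 2)) = Pow(Rational(7135, 4), Rational(1, 2)) = Mul(Rational(1, 2), Pow(7135, Rational(1, 2))) ≈ 42.234)
Add(Function('S')(Pow(Add(-10, -47), -1)), X) = Add(Mul(2, Pow(Add(-10, -47), -1), Add(-2, Pow(Add(-10, -47), -1))), Mul(Rational(1, 2), Pow(7135, Rational(1, 2)))) = Add(Mul(2, Pow(-57, -1), Add(-2, Pow(-57, -1))), Mul(Rational(1, 2), Pow(7135, Rational(1, 2)))) = Add(Mul(2, Rational(-1, 57), Add(-2, Rational(-1, 57))), Mul(Rational(1, 2), Pow(7135, Rational(1, 2)))) = Add(Mul(2, Rational(-1, 57), Rational(-115, 57)), Mul(Rational(1, 2), Pow(7135, Rational(1, 2)))) = Add(Rational(230, 3249), Mul(Rational(1, 2), Pow(7135, Rational(1, 2))))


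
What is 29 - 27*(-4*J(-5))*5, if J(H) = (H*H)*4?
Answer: 54029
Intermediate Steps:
J(H) = 4*H² (J(H) = H²*4 = 4*H²)
29 - 27*(-4*J(-5))*5 = 29 - 27*(-16*(-5)²)*5 = 29 - 27*(-16*25)*5 = 29 - 27*(-4*100)*5 = 29 - (-10800)*5 = 29 - 27*(-2000) = 29 + 54000 = 54029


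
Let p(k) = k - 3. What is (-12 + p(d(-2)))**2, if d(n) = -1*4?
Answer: 361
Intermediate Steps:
d(n) = -4
p(k) = -3 + k
(-12 + p(d(-2)))**2 = (-12 + (-3 - 4))**2 = (-12 - 7)**2 = (-19)**2 = 361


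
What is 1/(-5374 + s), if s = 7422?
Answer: 1/2048 ≈ 0.00048828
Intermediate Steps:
1/(-5374 + s) = 1/(-5374 + 7422) = 1/2048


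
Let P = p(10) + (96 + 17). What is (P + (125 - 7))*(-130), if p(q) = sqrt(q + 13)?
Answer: -30030 - 130*sqrt(23) ≈ -30653.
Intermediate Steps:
p(q) = sqrt(13 + q)
P = 113 + sqrt(23) (P = sqrt(13 + 10) + (96 + 17) = sqrt(23) + 113 = 113 + sqrt(23) ≈ 117.80)
(P + (125 - 7))*(-130) = ((113 + sqrt(23)) + (125 - 7))*(-130) = ((113 + sqrt(23)) + 118)*(-130) = (231 + sqrt(23))*(-130) = -30030 - 130*sqrt(23)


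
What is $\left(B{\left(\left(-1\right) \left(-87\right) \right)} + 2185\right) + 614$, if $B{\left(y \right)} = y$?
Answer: $2886$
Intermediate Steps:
$\left(B{\left(\left(-1\right) \left(-87\right) \right)} + 2185\right) + 614 = \left(\left(-1\right) \left(-87\right) + 2185\right) + 614 = \left(87 + 2185\right) + 614 = 2272 + 614 = 2886$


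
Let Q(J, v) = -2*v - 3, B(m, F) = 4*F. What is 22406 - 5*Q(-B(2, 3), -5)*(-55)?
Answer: 24331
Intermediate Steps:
Q(J, v) = -3 - 2*v
22406 - 5*Q(-B(2, 3), -5)*(-55) = 22406 - 5*(-3 - 2*(-5))*(-55) = 22406 - 5*(-3 + 10)*(-55) = 22406 - 5*7*(-55) = 22406 - 35*(-55) = 22406 + 1925 = 24331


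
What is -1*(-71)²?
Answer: -5041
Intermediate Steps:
-1*(-71)² = -1*5041 = -5041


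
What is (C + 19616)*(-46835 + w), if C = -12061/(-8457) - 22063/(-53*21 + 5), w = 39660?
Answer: -1320263525118125/9370356 ≈ -1.4090e+8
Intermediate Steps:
C = 199950379/9370356 (C = -12061*(-1/8457) - 22063/(-1113 + 5) = 12061/8457 - 22063/(-1108) = 12061/8457 - 22063*(-1/1108) = 12061/8457 + 22063/1108 = 199950379/9370356 ≈ 21.339)
(C + 19616)*(-46835 + w) = (199950379/9370356 + 19616)*(-46835 + 39660) = (184008853675/9370356)*(-7175) = -1320263525118125/9370356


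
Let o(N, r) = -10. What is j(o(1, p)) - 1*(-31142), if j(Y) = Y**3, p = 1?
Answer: 30142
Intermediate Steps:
j(o(1, p)) - 1*(-31142) = (-10)**3 - 1*(-31142) = -1000 + 31142 = 30142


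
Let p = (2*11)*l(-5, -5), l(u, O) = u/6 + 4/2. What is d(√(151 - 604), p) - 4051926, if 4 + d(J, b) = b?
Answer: -12155713/3 ≈ -4.0519e+6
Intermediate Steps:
l(u, O) = 2 + u/6 (l(u, O) = u*(⅙) + 4*(½) = u/6 + 2 = 2 + u/6)
p = 77/3 (p = (2*11)*(2 + (⅙)*(-5)) = 22*(2 - ⅚) = 22*(7/6) = 77/3 ≈ 25.667)
d(J, b) = -4 + b
d(√(151 - 604), p) - 4051926 = (-4 + 77/3) - 4051926 = 65/3 - 4051926 = -12155713/3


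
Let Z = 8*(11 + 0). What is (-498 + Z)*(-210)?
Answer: 86100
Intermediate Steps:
Z = 88 (Z = 8*11 = 88)
(-498 + Z)*(-210) = (-498 + 88)*(-210) = -410*(-210) = 86100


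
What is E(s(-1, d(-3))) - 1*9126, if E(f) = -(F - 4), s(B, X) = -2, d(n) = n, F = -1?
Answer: -9121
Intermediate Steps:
E(f) = 5 (E(f) = -(-1 - 4) = -1*(-5) = 5)
E(s(-1, d(-3))) - 1*9126 = 5 - 1*9126 = 5 - 9126 = -9121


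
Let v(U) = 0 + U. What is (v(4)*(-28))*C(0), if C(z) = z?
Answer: 0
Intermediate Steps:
v(U) = U
(v(4)*(-28))*C(0) = (4*(-28))*0 = -112*0 = 0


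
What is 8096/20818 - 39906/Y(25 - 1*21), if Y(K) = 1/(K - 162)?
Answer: 65630289580/10409 ≈ 6.3052e+6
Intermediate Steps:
Y(K) = 1/(-162 + K)
8096/20818 - 39906/Y(25 - 1*21) = 8096/20818 - (-5467122 - 838026) = 8096*(1/20818) - 39906/(1/(-162 + (25 - 21))) = 4048/10409 - 39906/(1/(-162 + 4)) = 4048/10409 - 39906/(1/(-158)) = 4048/10409 - 39906/(-1/158) = 4048/10409 - 39906*(-158) = 4048/10409 + 6305148 = 65630289580/10409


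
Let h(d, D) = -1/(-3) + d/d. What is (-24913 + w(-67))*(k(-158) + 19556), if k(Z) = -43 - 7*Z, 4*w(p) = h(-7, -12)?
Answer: -513674274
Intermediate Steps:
h(d, D) = 4/3 (h(d, D) = -1*(-1/3) + 1 = 1/3 + 1 = 4/3)
w(p) = 1/3 (w(p) = (1/4)*(4/3) = 1/3)
k(Z) = -43 - 7*Z
(-24913 + w(-67))*(k(-158) + 19556) = (-24913 + 1/3)*((-43 - 7*(-158)) + 19556) = -74738*((-43 + 1106) + 19556)/3 = -74738*(1063 + 19556)/3 = -74738/3*20619 = -513674274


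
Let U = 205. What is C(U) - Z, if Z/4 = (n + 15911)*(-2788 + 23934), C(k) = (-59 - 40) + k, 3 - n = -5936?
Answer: -1848160294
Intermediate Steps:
n = 5939 (n = 3 - 1*(-5936) = 3 + 5936 = 5939)
C(k) = -99 + k
Z = 1848160400 (Z = 4*((5939 + 15911)*(-2788 + 23934)) = 4*(21850*21146) = 4*462040100 = 1848160400)
C(U) - Z = (-99 + 205) - 1*1848160400 = 106 - 1848160400 = -1848160294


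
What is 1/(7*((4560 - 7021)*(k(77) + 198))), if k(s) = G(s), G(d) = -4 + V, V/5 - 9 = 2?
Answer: -1/4289523 ≈ -2.3313e-7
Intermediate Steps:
V = 55 (V = 45 + 5*2 = 45 + 10 = 55)
G(d) = 51 (G(d) = -4 + 55 = 51)
k(s) = 51
1/(7*((4560 - 7021)*(k(77) + 198))) = 1/(7*((4560 - 7021)*(51 + 198))) = 1/(7*(-2461*249)) = 1/(7*(-612789)) = 1/(-4289523) = -1/4289523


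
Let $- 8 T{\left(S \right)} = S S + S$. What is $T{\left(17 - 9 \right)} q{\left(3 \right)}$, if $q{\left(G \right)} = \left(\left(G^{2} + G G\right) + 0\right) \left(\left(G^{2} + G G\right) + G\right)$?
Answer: $-3402$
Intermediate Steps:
$T{\left(S \right)} = - \frac{S}{8} - \frac{S^{2}}{8}$ ($T{\left(S \right)} = - \frac{S S + S}{8} = - \frac{S^{2} + S}{8} = - \frac{S + S^{2}}{8} = - \frac{S}{8} - \frac{S^{2}}{8}$)
$q{\left(G \right)} = 2 G^{2} \left(G + 2 G^{2}\right)$ ($q{\left(G \right)} = \left(\left(G^{2} + G^{2}\right) + 0\right) \left(\left(G^{2} + G^{2}\right) + G\right) = \left(2 G^{2} + 0\right) \left(2 G^{2} + G\right) = 2 G^{2} \left(G + 2 G^{2}\right)$)
$T{\left(17 - 9 \right)} q{\left(3 \right)} = - \frac{\left(17 - 9\right) \left(1 + \left(17 - 9\right)\right)}{8} \cdot 3^{3} \left(2 + 4 \cdot 3\right) = - \frac{\left(17 - 9\right) \left(1 + \left(17 - 9\right)\right)}{8} \cdot 27 \left(2 + 12\right) = \left(- \frac{1}{8}\right) 8 \left(1 + 8\right) 27 \cdot 14 = \left(- \frac{1}{8}\right) 8 \cdot 9 \cdot 378 = \left(-9\right) 378 = -3402$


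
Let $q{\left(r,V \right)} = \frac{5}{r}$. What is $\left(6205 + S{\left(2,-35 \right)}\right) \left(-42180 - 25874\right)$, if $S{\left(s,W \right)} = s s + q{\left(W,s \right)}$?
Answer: $-422537564$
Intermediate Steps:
$S{\left(s,W \right)} = s^{2} + \frac{5}{W}$ ($S{\left(s,W \right)} = s s + \frac{5}{W} = s^{2} + \frac{5}{W}$)
$\left(6205 + S{\left(2,-35 \right)}\right) \left(-42180 - 25874\right) = \left(6205 + \left(2^{2} + \frac{5}{-35}\right)\right) \left(-42180 - 25874\right) = \left(6205 + \left(4 + 5 \left(- \frac{1}{35}\right)\right)\right) \left(-42180 - 25874\right) = \left(6205 + \left(4 - \frac{1}{7}\right)\right) \left(-68054\right) = \left(6205 + \frac{27}{7}\right) \left(-68054\right) = \frac{43462}{7} \left(-68054\right) = -422537564$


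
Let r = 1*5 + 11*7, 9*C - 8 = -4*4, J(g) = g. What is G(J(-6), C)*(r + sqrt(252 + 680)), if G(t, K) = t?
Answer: -492 - 12*sqrt(233) ≈ -675.17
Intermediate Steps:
C = -8/9 (C = 8/9 + (-4*4)/9 = 8/9 + (1/9)*(-16) = 8/9 - 16/9 = -8/9 ≈ -0.88889)
r = 82 (r = 5 + 77 = 82)
G(J(-6), C)*(r + sqrt(252 + 680)) = -6*(82 + sqrt(252 + 680)) = -6*(82 + sqrt(932)) = -6*(82 + 2*sqrt(233)) = -492 - 12*sqrt(233)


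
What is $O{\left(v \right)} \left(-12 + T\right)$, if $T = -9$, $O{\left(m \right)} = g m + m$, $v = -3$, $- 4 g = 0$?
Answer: $63$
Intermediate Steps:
$g = 0$ ($g = \left(- \frac{1}{4}\right) 0 = 0$)
$O{\left(m \right)} = m$ ($O{\left(m \right)} = 0 m + m = 0 + m = m$)
$O{\left(v \right)} \left(-12 + T\right) = - 3 \left(-12 - 9\right) = \left(-3\right) \left(-21\right) = 63$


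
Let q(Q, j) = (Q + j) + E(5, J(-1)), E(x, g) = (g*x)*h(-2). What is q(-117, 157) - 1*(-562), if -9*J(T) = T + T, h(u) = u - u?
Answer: 602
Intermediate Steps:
h(u) = 0
J(T) = -2*T/9 (J(T) = -(T + T)/9 = -2*T/9)
E(x, g) = 0 (E(x, g) = (g*x)*0 = 0)
q(Q, j) = Q + j (q(Q, j) = (Q + j) + 0 = Q + j)
q(-117, 157) - 1*(-562) = (-117 + 157) - 1*(-562) = 40 + 562 = 602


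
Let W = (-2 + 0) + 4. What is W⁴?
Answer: 16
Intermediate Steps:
W = 2 (W = -2 + 4 = 2)
W⁴ = 2⁴ = 16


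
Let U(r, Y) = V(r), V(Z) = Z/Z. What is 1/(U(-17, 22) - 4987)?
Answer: -1/4986 ≈ -0.00020056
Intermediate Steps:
V(Z) = 1
U(r, Y) = 1
1/(U(-17, 22) - 4987) = 1/(1 - 4987) = 1/(-4986) = -1/4986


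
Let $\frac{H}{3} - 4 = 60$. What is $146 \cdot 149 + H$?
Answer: $21946$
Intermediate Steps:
$H = 192$ ($H = 12 + 3 \cdot 60 = 12 + 180 = 192$)
$146 \cdot 149 + H = 146 \cdot 149 + 192 = 21754 + 192 = 21946$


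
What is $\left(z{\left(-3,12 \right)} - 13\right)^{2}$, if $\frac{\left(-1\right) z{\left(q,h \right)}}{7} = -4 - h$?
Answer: $9801$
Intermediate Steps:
$z{\left(q,h \right)} = 28 + 7 h$ ($z{\left(q,h \right)} = - 7 \left(-4 - h\right) = 28 + 7 h$)
$\left(z{\left(-3,12 \right)} - 13\right)^{2} = \left(\left(28 + 7 \cdot 12\right) - 13\right)^{2} = \left(\left(28 + 84\right) - 13\right)^{2} = \left(112 - 13\right)^{2} = 99^{2} = 9801$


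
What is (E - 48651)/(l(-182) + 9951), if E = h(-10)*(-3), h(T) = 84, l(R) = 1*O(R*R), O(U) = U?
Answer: -48903/43075 ≈ -1.1353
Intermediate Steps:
l(R) = R² (l(R) = 1*(R*R) = 1*R² = R²)
E = -252 (E = 84*(-3) = -252)
(E - 48651)/(l(-182) + 9951) = (-252 - 48651)/((-182)² + 9951) = -48903/(33124 + 9951) = -48903/43075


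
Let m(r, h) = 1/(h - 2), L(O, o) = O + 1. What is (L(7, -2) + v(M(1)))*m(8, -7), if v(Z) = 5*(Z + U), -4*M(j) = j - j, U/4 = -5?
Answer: 92/9 ≈ 10.222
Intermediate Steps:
U = -20 (U = 4*(-5) = -20)
L(O, o) = 1 + O
M(j) = 0 (M(j) = -(j - j)/4 = -¼*0 = 0)
v(Z) = -100 + 5*Z (v(Z) = 5*(Z - 20) = 5*(-20 + Z) = -100 + 5*Z)
m(r, h) = 1/(-2 + h)
(L(7, -2) + v(M(1)))*m(8, -7) = ((1 + 7) + (-100 + 5*0))/(-2 - 7) = (8 + (-100 + 0))/(-9) = (8 - 100)*(-⅑) = -92*(-⅑) = 92/9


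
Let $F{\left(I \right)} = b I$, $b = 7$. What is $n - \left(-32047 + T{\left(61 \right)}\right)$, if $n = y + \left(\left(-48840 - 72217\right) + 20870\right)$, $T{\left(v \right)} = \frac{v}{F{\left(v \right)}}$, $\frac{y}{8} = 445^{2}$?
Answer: $\frac{10612419}{7} \approx 1.5161 \cdot 10^{6}$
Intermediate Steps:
$F{\left(I \right)} = 7 I$
$y = 1584200$ ($y = 8 \cdot 445^{2} = 8 \cdot 198025 = 1584200$)
$T{\left(v \right)} = \frac{1}{7}$ ($T{\left(v \right)} = \frac{v}{7 v} = v \frac{1}{7 v} = \frac{1}{7}$)
$n = 1484013$ ($n = 1584200 + \left(\left(-48840 - 72217\right) + 20870\right) = 1584200 + \left(-121057 + 20870\right) = 1584200 - 100187 = 1484013$)
$n - \left(-32047 + T{\left(61 \right)}\right) = 1484013 - \left(-32047 + \frac{1}{7}\right) = 1484013 - - \frac{224328}{7} = 1484013 + \frac{224328}{7} = \frac{10612419}{7}$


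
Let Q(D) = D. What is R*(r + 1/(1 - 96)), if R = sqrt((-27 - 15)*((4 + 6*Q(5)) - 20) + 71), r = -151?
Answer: -14346*I*sqrt(517)/95 ≈ -3433.6*I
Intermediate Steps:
R = I*sqrt(517) (R = sqrt((-27 - 15)*((4 + 6*5) - 20) + 71) = sqrt(-42*((4 + 30) - 20) + 71) = sqrt(-42*(34 - 20) + 71) = sqrt(-42*14 + 71) = sqrt(-588 + 71) = sqrt(-517) = I*sqrt(517) ≈ 22.738*I)
R*(r + 1/(1 - 96)) = (I*sqrt(517))*(-151 + 1/(1 - 96)) = (I*sqrt(517))*(-151 + 1/(-95)) = (I*sqrt(517))*(-151 - 1/95) = (I*sqrt(517))*(-14346/95) = -14346*I*sqrt(517)/95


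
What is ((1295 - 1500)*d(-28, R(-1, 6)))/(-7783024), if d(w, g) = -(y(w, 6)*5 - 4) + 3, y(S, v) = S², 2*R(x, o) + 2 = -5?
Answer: -802165/7783024 ≈ -0.10307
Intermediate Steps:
R(x, o) = -7/2 (R(x, o) = -1 + (½)*(-5) = -1 - 5/2 = -7/2)
d(w, g) = 7 - 5*w² (d(w, g) = -(w²*5 - 4) + 3 = -(5*w² - 4) + 3 = -(-4 + 5*w²) + 3 = (4 - 5*w²) + 3 = 7 - 5*w²)
((1295 - 1500)*d(-28, R(-1, 6)))/(-7783024) = ((1295 - 1500)*(7 - 5*(-28)²))/(-7783024) = -205*(7 - 5*784)*(-1/7783024) = -205*(7 - 3920)*(-1/7783024) = -205*(-3913)*(-1/7783024) = 802165*(-1/7783024) = -802165/7783024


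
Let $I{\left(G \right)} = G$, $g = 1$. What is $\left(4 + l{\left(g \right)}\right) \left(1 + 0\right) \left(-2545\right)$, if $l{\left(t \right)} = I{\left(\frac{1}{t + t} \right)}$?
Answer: $- \frac{22905}{2} \approx -11453.0$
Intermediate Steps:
$l{\left(t \right)} = \frac{1}{2 t}$ ($l{\left(t \right)} = \frac{1}{t + t} = \frac{1}{2 t}$)
$\left(4 + l{\left(g \right)}\right) \left(1 + 0\right) \left(-2545\right) = \left(4 + \frac{1}{2 \cdot 1}\right) \left(1 + 0\right) \left(-2545\right) = \left(4 + \frac{1}{2} \cdot 1\right) 1 \left(-2545\right) = \left(4 + \frac{1}{2}\right) 1 \left(-2545\right) = \frac{9}{2} \cdot 1 \left(-2545\right) = \frac{9}{2} \left(-2545\right) = - \frac{22905}{2}$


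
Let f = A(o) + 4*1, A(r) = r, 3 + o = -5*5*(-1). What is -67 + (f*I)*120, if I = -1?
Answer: -3187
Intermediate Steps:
o = 22 (o = -3 - 5*5*(-1) = -3 - 25*(-1) = -3 + 25 = 22)
f = 26 (f = 22 + 4*1 = 22 + 4 = 26)
-67 + (f*I)*120 = -67 + (26*(-1))*120 = -67 - 26*120 = -67 - 3120 = -3187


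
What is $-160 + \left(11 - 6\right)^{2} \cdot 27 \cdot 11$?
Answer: $7265$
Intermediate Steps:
$-160 + \left(11 - 6\right)^{2} \cdot 27 \cdot 11 = -160 + 5^{2} \cdot 297 = -160 + 25 \cdot 297 = -160 + 7425 = 7265$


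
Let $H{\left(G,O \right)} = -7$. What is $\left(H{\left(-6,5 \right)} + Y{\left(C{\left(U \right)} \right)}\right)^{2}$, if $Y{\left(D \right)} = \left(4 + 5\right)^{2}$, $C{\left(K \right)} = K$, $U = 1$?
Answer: $5476$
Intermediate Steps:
$Y{\left(D \right)} = 81$ ($Y{\left(D \right)} = 9^{2} = 81$)
$\left(H{\left(-6,5 \right)} + Y{\left(C{\left(U \right)} \right)}\right)^{2} = \left(-7 + 81\right)^{2} = 74^{2} = 5476$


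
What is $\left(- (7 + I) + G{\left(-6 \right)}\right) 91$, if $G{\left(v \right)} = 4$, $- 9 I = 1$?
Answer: $- \frac{2366}{9} \approx -262.89$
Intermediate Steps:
$I = - \frac{1}{9}$ ($I = \left(- \frac{1}{9}\right) 1 = - \frac{1}{9} \approx -0.11111$)
$\left(- (7 + I) + G{\left(-6 \right)}\right) 91 = \left(- (7 - \frac{1}{9}) + 4\right) 91 = \left(\left(-1\right) \frac{62}{9} + 4\right) 91 = \left(- \frac{62}{9} + 4\right) 91 = \left(- \frac{26}{9}\right) 91 = - \frac{2366}{9}$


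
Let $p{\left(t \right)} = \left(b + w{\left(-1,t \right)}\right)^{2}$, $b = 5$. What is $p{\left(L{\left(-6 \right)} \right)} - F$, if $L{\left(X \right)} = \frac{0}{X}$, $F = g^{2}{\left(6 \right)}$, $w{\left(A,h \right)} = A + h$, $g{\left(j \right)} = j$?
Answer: $-20$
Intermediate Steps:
$F = 36$ ($F = 6^{2} = 36$)
$L{\left(X \right)} = 0$
$p{\left(t \right)} = \left(4 + t\right)^{2}$ ($p{\left(t \right)} = \left(5 + \left(-1 + t\right)\right)^{2} = \left(4 + t\right)^{2}$)
$p{\left(L{\left(-6 \right)} \right)} - F = \left(4 + 0\right)^{2} - 36 = 4^{2} - 36 = 16 - 36 = -20$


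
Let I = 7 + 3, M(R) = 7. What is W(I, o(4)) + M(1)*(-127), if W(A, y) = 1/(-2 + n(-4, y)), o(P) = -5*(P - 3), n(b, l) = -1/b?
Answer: -6227/7 ≈ -889.57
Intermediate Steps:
o(P) = 15 - 5*P (o(P) = -5*(-3 + P) = 15 - 5*P)
I = 10
W(A, y) = -4/7 (W(A, y) = 1/(-2 - 1/(-4)) = 1/(-2 - 1*(-¼)) = 1/(-2 + ¼) = 1/(-7/4) = -4/7)
W(I, o(4)) + M(1)*(-127) = -4/7 + 7*(-127) = -4/7 - 889 = -6227/7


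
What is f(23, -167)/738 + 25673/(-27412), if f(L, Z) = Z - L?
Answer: -12077477/10115028 ≈ -1.1940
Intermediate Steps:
f(23, -167)/738 + 25673/(-27412) = (-167 - 1*23)/738 + 25673/(-27412) = (-167 - 23)*(1/738) + 25673*(-1/27412) = -190*1/738 - 25673/27412 = -95/369 - 25673/27412 = -12077477/10115028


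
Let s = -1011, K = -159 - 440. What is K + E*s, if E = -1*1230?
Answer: 1242931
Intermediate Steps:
E = -1230
K = -599
K + E*s = -599 - 1230*(-1011) = -599 + 1243530 = 1242931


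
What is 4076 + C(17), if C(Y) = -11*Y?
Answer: 3889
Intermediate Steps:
4076 + C(17) = 4076 - 11*17 = 4076 - 187 = 3889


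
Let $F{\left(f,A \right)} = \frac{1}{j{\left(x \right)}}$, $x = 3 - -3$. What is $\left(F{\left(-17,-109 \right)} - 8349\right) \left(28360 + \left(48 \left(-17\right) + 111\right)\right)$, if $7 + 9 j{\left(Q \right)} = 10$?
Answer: $-230808630$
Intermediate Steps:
$x = 6$ ($x = 3 + 3 = 6$)
$j{\left(Q \right)} = \frac{1}{3}$ ($j{\left(Q \right)} = - \frac{7}{9} + \frac{1}{9} \cdot 10 = - \frac{7}{9} + \frac{10}{9} = \frac{1}{3}$)
$F{\left(f,A \right)} = 3$ ($F{\left(f,A \right)} = \frac{1}{\frac{1}{3}} = 3$)
$\left(F{\left(-17,-109 \right)} - 8349\right) \left(28360 + \left(48 \left(-17\right) + 111\right)\right) = \left(3 - 8349\right) \left(28360 + \left(48 \left(-17\right) + 111\right)\right) = - 8346 \left(28360 + \left(-816 + 111\right)\right) = - 8346 \left(28360 - 705\right) = \left(-8346\right) 27655 = -230808630$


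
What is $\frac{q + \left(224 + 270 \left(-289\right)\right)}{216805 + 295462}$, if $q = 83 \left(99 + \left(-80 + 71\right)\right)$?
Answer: $- \frac{10048}{73181} \approx -0.1373$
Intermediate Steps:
$q = 7470$ ($q = 83 \left(99 - 9\right) = 83 \cdot 90 = 7470$)
$\frac{q + \left(224 + 270 \left(-289\right)\right)}{216805 + 295462} = \frac{7470 + \left(224 + 270 \left(-289\right)\right)}{216805 + 295462} = \frac{7470 + \left(224 - 78030\right)}{512267} = \left(7470 - 77806\right) \frac{1}{512267} = \left(-70336\right) \frac{1}{512267} = - \frac{10048}{73181}$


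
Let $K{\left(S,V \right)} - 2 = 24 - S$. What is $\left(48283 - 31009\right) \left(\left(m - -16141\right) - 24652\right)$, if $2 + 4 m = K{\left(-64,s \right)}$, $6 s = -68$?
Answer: $-146638986$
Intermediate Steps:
$s = - \frac{34}{3}$ ($s = \frac{1}{6} \left(-68\right) = - \frac{34}{3} \approx -11.333$)
$K{\left(S,V \right)} = 26 - S$ ($K{\left(S,V \right)} = 2 - \left(-24 + S\right) = 26 - S$)
$m = 22$ ($m = - \frac{1}{2} + \frac{26 - -64}{4} = - \frac{1}{2} + \frac{26 + 64}{4} = - \frac{1}{2} + \frac{1}{4} \cdot 90 = - \frac{1}{2} + \frac{45}{2} = 22$)
$\left(48283 - 31009\right) \left(\left(m - -16141\right) - 24652\right) = \left(48283 - 31009\right) \left(\left(22 - -16141\right) - 24652\right) = 17274 \left(\left(22 + 16141\right) - 24652\right) = 17274 \left(16163 - 24652\right) = 17274 \left(-8489\right) = -146638986$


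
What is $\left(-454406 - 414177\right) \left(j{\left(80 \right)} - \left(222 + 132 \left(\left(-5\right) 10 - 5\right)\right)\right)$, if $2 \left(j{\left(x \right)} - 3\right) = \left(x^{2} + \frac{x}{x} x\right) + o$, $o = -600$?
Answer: $-8669326923$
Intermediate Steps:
$j{\left(x \right)} = -297 + \frac{x}{2} + \frac{x^{2}}{2}$ ($j{\left(x \right)} = 3 + \frac{\left(x^{2} + \frac{x}{x} x\right) - 600}{2} = 3 + \frac{\left(x^{2} + 1 x\right) - 600}{2} = 3 + \frac{\left(x^{2} + x\right) - 600}{2} = 3 + \frac{\left(x + x^{2}\right) - 600}{2} = 3 + \frac{-600 + x + x^{2}}{2} = 3 + \left(-300 + \frac{x}{2} + \frac{x^{2}}{2}\right) = -297 + \frac{x}{2} + \frac{x^{2}}{2}$)
$\left(-454406 - 414177\right) \left(j{\left(80 \right)} - \left(222 + 132 \left(\left(-5\right) 10 - 5\right)\right)\right) = \left(-454406 - 414177\right) \left(\left(-297 + \frac{1}{2} \cdot 80 + \frac{80^{2}}{2}\right) - \left(222 + 132 \left(\left(-5\right) 10 - 5\right)\right)\right) = - 868583 \left(\left(-297 + 40 + \frac{1}{2} \cdot 6400\right) - \left(222 + 132 \left(-50 - 5\right)\right)\right) = - 868583 \left(\left(-297 + 40 + 3200\right) - -7038\right) = - 868583 \left(2943 + \left(7260 - 222\right)\right) = - 868583 \left(2943 + 7038\right) = \left(-868583\right) 9981 = -8669326923$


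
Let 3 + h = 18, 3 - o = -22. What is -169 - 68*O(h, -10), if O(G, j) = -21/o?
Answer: -2797/25 ≈ -111.88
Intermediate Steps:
o = 25 (o = 3 - 1*(-22) = 3 + 22 = 25)
h = 15 (h = -3 + 18 = 15)
O(G, j) = -21/25
-169 - 68*O(h, -10) = -169 - 68*(-21/25) = -169 + 1428/25 = -2797/25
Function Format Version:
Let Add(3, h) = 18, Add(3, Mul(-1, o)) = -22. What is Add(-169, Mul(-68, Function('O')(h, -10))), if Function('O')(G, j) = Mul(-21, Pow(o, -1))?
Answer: Rational(-2797, 25) ≈ -111.88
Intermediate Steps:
o = 25 (o = Add(3, Mul(-1, -22)) = Add(3, 22) = 25)
h = 15 (h = Add(-3, 18) = 15)
Function('O')(G, j) = Rational(-21, 25) (Function('O')(G, j) = Mul(-21, Pow(25, -1)) = Mul(-21, Rational(1, 25)) = Rational(-21, 25))
Add(-169, Mul(-68, Function('O')(h, -10))) = Add(-169, Mul(-68, Rational(-21, 25))) = Add(-169, Rational(1428, 25)) = Rational(-2797, 25)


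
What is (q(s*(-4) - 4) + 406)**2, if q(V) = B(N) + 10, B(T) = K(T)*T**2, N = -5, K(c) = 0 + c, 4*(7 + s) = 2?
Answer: 84681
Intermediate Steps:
s = -13/2 (s = -7 + (1/4)*2 = -7 + 1/2 = -13/2 ≈ -6.5000)
K(c) = c
B(T) = T**3 (B(T) = T*T**2 = T**3)
q(V) = -115 (q(V) = (-5)**3 + 10 = -125 + 10 = -115)
(q(s*(-4) - 4) + 406)**2 = (-115 + 406)**2 = 291**2 = 84681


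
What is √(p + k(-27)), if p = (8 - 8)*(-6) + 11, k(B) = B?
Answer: 4*I ≈ 4.0*I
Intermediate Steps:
p = 11 (p = 0*(-6) + 11 = 0 + 11 = 11)
√(p + k(-27)) = √(11 - 27) = √(-16) = 4*I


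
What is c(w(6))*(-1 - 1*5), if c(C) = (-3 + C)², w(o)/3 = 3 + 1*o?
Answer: -3456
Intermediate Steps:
w(o) = 9 + 3*o (w(o) = 3*(3 + 1*o) = 3*(3 + o) = 9 + 3*o)
c(w(6))*(-1 - 1*5) = (-3 + (9 + 3*6))²*(-1 - 1*5) = (-3 + (9 + 18))²*(-1 - 5) = (-3 + 27)²*(-6) = 24²*(-6) = 576*(-6) = -3456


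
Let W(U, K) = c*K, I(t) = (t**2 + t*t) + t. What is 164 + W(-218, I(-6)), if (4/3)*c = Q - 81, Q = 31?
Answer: -2311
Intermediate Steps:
c = -75/2 (c = 3*(31 - 81)/4 = (3/4)*(-50) = -75/2 ≈ -37.500)
I(t) = t + 2*t**2 (I(t) = (t**2 + t**2) + t = 2*t**2 + t = t + 2*t**2)
W(U, K) = -75*K/2
164 + W(-218, I(-6)) = 164 - (-225)*(1 + 2*(-6)) = 164 - (-225)*(1 - 12) = 164 - (-225)*(-11) = 164 - 75/2*66 = 164 - 2475 = -2311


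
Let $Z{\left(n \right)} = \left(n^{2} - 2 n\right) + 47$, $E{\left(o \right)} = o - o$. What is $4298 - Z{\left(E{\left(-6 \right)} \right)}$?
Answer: $4251$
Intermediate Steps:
$E{\left(o \right)} = 0$
$Z{\left(n \right)} = 47 + n^{2} - 2 n$
$4298 - Z{\left(E{\left(-6 \right)} \right)} = 4298 - \left(47 + 0^{2} - 0\right) = 4298 - \left(47 + 0 + 0\right) = 4298 - 47 = 4251$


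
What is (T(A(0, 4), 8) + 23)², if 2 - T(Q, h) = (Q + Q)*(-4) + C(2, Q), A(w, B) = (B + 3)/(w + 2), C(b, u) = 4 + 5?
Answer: 1936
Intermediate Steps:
C(b, u) = 9
A(w, B) = (3 + B)/(2 + w)
T(Q, h) = -7 + 8*Q (T(Q, h) = 2 - ((Q + Q)*(-4) + 9) = 2 - ((2*Q)*(-4) + 9) = 2 - (-8*Q + 9) = 2 - (9 - 8*Q) = 2 + (-9 + 8*Q) = -7 + 8*Q)
(T(A(0, 4), 8) + 23)² = ((-7 + 8*((3 + 4)/(2 + 0))) + 23)² = ((-7 + 8*(7/2)) + 23)² = ((-7 + 28) + 23)² = (21 + 23)² = 44² = 1936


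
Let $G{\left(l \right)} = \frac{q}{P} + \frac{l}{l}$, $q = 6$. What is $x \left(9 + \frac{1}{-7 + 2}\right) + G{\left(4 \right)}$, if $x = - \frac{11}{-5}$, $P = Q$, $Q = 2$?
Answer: $\frac{584}{25} \approx 23.36$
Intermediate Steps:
$P = 2$
$x = \frac{11}{5}$ ($x = \left(-11\right) \left(- \frac{1}{5}\right) = \frac{11}{5} \approx 2.2$)
$G{\left(l \right)} = 4$ ($G{\left(l \right)} = \frac{6}{2} + \frac{l}{l} = 6 \cdot \frac{1}{2} + 1 = 3 + 1 = 4$)
$x \left(9 + \frac{1}{-7 + 2}\right) + G{\left(4 \right)} = \frac{11 \left(9 + \frac{1}{-7 + 2}\right)}{5} + 4 = \frac{11 \left(9 + \frac{1}{-5}\right)}{5} + 4 = \frac{11 \left(9 - \frac{1}{5}\right)}{5} + 4 = \frac{11}{5} \cdot \frac{44}{5} + 4 = \frac{484}{25} + 4 = \frac{584}{25}$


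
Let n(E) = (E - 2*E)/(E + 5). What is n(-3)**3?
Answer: 27/8 ≈ 3.3750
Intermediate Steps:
n(E) = -E/(5 + E) (n(E) = (-E)/(5 + E) = -E/(5 + E))
n(-3)**3 = (-1*(-3)/(5 - 3))**3 = (-1*(-3)/2)**3 = (-1*(-3)*1/2)**3 = (3/2)**3 = 27/8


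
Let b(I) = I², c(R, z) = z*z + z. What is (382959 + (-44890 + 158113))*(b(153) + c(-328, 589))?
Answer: 184043331258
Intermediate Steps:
c(R, z) = z + z² (c(R, z) = z² + z = z + z²)
(382959 + (-44890 + 158113))*(b(153) + c(-328, 589)) = (382959 + (-44890 + 158113))*(153² + 589*(1 + 589)) = (382959 + 113223)*(23409 + 589*590) = 496182*(23409 + 347510) = 496182*370919 = 184043331258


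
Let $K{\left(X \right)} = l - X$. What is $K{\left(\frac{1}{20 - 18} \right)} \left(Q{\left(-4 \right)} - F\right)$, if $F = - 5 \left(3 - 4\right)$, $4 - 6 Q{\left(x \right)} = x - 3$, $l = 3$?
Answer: $- \frac{95}{12} \approx -7.9167$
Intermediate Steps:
$K{\left(X \right)} = 3 - X$
$Q{\left(x \right)} = \frac{7}{6} - \frac{x}{6}$ ($Q{\left(x \right)} = \frac{2}{3} - \frac{x - 3}{6} = \frac{2}{3} - \frac{-3 + x}{6} = \frac{2}{3} - \left(- \frac{1}{2} + \frac{x}{6}\right) = \frac{7}{6} - \frac{x}{6}$)
$F = 5$ ($F = \left(-5\right) \left(-1\right) = 5$)
$K{\left(\frac{1}{20 - 18} \right)} \left(Q{\left(-4 \right)} - F\right) = \left(3 - \frac{1}{20 - 18}\right) \left(\left(\frac{7}{6} - - \frac{2}{3}\right) - 5\right) = \left(3 - \frac{1}{2}\right) \left(\left(\frac{7}{6} + \frac{2}{3}\right) - 5\right) = \left(3 - \frac{1}{2}\right) \left(\frac{11}{6} - 5\right) = \left(3 - \frac{1}{2}\right) \left(- \frac{19}{6}\right) = \frac{5}{2} \left(- \frac{19}{6}\right) = - \frac{95}{12}$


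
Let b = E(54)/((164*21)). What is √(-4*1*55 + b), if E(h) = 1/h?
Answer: I*√23485048706/10332 ≈ 14.832*I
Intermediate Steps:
b = 1/185976 (b = 1/(54*((164*21))) = (1/54)/3444 = (1/54)*(1/3444) = 1/185976 ≈ 5.3770e-6)
√(-4*1*55 + b) = √(-4*1*55 + 1/185976) = √(-4*55 + 1/185976) = √(-220 + 1/185976) = √(-40914719/185976) = I*√23485048706/10332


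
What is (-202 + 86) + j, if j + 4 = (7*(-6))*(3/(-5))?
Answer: -474/5 ≈ -94.800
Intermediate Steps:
j = 106/5 (j = -4 + (7*(-6))*(3/(-5)) = -4 - 126*(-1)/5 = -4 - 42*(-3/5) = -4 + 126/5 = 106/5 ≈ 21.200)
(-202 + 86) + j = (-202 + 86) + 106/5 = -116 + 106/5 = -474/5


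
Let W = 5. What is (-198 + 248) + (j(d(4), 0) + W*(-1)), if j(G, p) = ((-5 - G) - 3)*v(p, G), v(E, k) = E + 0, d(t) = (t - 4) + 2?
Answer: 45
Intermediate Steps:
d(t) = -2 + t (d(t) = (-4 + t) + 2 = -2 + t)
v(E, k) = E
j(G, p) = p*(-8 - G) (j(G, p) = ((-5 - G) - 3)*p = (-8 - G)*p = p*(-8 - G))
(-198 + 248) + (j(d(4), 0) + W*(-1)) = (-198 + 248) + (-1*0*(8 + (-2 + 4)) + 5*(-1)) = 50 + (-1*0*(8 + 2) - 5) = 50 + (-1*0*10 - 5) = 50 + (0 - 5) = 50 - 5 = 45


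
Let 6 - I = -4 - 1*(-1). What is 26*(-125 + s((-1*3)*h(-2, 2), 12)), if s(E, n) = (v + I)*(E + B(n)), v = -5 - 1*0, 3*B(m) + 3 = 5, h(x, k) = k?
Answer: -11414/3 ≈ -3804.7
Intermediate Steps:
B(m) = ⅔ (B(m) = -1 + (⅓)*5 = -1 + 5/3 = ⅔)
v = -5 (v = -5 + 0 = -5)
I = 9 (I = 6 - (-4 - 1*(-1)) = 6 - (-4 + 1) = 6 - 1*(-3) = 6 + 3 = 9)
s(E, n) = 8/3 + 4*E (s(E, n) = (-5 + 9)*(E + ⅔) = 4*(⅔ + E) = 8/3 + 4*E)
26*(-125 + s((-1*3)*h(-2, 2), 12)) = 26*(-125 + (8/3 + 4*(-1*3*2))) = 26*(-125 + (8/3 + 4*(-3*2))) = 26*(-125 + (8/3 + 4*(-6))) = 26*(-125 + (8/3 - 24)) = 26*(-125 - 64/3) = 26*(-439/3) = -11414/3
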